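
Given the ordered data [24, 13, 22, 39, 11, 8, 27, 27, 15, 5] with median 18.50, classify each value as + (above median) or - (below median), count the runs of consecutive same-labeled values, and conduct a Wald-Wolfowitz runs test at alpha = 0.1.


Step 1: Compute median = 18.50; label A = above, B = below.
Labels in order: ABAABBAABB  (n_A = 5, n_B = 5)
Step 2: Count runs R = 6.
Step 3: Under H0 (random ordering), E[R] = 2*n_A*n_B/(n_A+n_B) + 1 = 2*5*5/10 + 1 = 6.0000.
        Var[R] = 2*n_A*n_B*(2*n_A*n_B - n_A - n_B) / ((n_A+n_B)^2 * (n_A+n_B-1)) = 2000/900 = 2.2222.
        SD[R] = 1.4907.
Step 4: R = E[R], so z = 0 with no continuity correction.
Step 5: Two-sided p-value via normal approximation = 2*(1 - Phi(|z|)) = 1.000000.
Step 6: alpha = 0.1. fail to reject H0.

R = 6, z = 0.0000, p = 1.000000, fail to reject H0.


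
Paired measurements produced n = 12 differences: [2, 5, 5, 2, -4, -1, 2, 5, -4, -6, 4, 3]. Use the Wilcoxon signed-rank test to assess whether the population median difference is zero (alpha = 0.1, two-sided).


Step 1: Drop any zero differences (none here) and take |d_i|.
|d| = [2, 5, 5, 2, 4, 1, 2, 5, 4, 6, 4, 3]
Step 2: Midrank |d_i| (ties get averaged ranks).
ranks: |2|->3, |5|->10, |5|->10, |2|->3, |4|->7, |1|->1, |2|->3, |5|->10, |4|->7, |6|->12, |4|->7, |3|->5
Step 3: Attach original signs; sum ranks with positive sign and with negative sign.
W+ = 3 + 10 + 10 + 3 + 3 + 10 + 7 + 5 = 51
W- = 7 + 1 + 7 + 12 = 27
(Check: W+ + W- = 78 should equal n(n+1)/2 = 78.)
Step 4: Test statistic W = min(W+, W-) = 27.
Step 5: Ties in |d|, so use the tie-corrected normal approximation.
        E[W] = n(n+1)/4 = 12*13/4 = 39.
        Tie groups: |d|=2 (t=3), |d|=4 (t=3), |d|=5 (t=3); sum(t^3 - t) = 72.
        Var[W] = n(n+1)(2n+1)/24 - sum(t^3-t)/48 = 3900/24 - 72/48 = 161.
        z = (W - E[W]) / sqrt(Var[W]) = (27 - 39) / 12.6886 = -0.9457.
        Two-sided p = 2*Phi(z) = 0.344285.
Step 6: alpha = 0.1. fail to reject H0.

W+ = 51, W- = 27, W = min = 27, p = 0.344285, fail to reject H0.


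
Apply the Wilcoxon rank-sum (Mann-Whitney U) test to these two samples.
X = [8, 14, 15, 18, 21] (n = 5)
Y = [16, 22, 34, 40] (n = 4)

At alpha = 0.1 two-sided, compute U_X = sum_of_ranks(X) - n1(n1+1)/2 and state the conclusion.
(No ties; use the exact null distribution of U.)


Step 1: Combine and sort all 9 observations; assign midranks.
sorted (value, group): (8,X), (14,X), (15,X), (16,Y), (18,X), (21,X), (22,Y), (34,Y), (40,Y)
ranks: 8->1, 14->2, 15->3, 16->4, 18->5, 21->6, 22->7, 34->8, 40->9
Step 2: Rank sum for X: R1 = 1 + 2 + 3 + 5 + 6 = 17.
Step 3: U_X = R1 - n1(n1+1)/2 = 17 - 5*6/2 = 17 - 15 = 2.
       U_Y = n1*n2 - U_X = 20 - 2 = 18.
Step 4: No ties, so the exact null distribution of U (based on enumerating the C(9,5) = 126 equally likely rank assignments) gives the two-sided p-value.
Step 5: p-value = 0.063492; compare to alpha = 0.1. reject H0.

U_X = 2, p = 0.063492, reject H0 at alpha = 0.1.


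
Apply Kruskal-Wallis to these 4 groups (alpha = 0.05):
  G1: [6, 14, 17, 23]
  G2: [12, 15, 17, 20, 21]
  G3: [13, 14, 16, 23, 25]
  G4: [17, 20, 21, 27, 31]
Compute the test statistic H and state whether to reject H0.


Step 1: Combine all N = 19 observations and assign midranks.
sorted (value, group, rank): (6,G1,1), (12,G2,2), (13,G3,3), (14,G1,4.5), (14,G3,4.5), (15,G2,6), (16,G3,7), (17,G1,9), (17,G2,9), (17,G4,9), (20,G2,11.5), (20,G4,11.5), (21,G2,13.5), (21,G4,13.5), (23,G1,15.5), (23,G3,15.5), (25,G3,17), (27,G4,18), (31,G4,19)
Step 2: Sum ranks within each group.
R_1 = 30 (n_1 = 4)
R_2 = 42 (n_2 = 5)
R_3 = 47 (n_3 = 5)
R_4 = 71 (n_4 = 5)
Step 3: H = 12/(N(N+1)) * sum(R_i^2/n_i) - 3(N+1)
     = 12/(19*20) * (30^2/4 + 42^2/5 + 47^2/5 + 71^2/5) - 3*20
     = 0.031579 * 2027.8 - 60
     = 4.035789.
Step 4: Ties present; correction factor C = 1 - 48/(19^3 - 19) = 0.992982. Corrected H = 4.035789 / 0.992982 = 4.064311.
Step 5: Under H0, H ~ chi^2(3); p-value = 0.254603.
Step 6: alpha = 0.05. fail to reject H0.

H = 4.0643, df = 3, p = 0.254603, fail to reject H0.


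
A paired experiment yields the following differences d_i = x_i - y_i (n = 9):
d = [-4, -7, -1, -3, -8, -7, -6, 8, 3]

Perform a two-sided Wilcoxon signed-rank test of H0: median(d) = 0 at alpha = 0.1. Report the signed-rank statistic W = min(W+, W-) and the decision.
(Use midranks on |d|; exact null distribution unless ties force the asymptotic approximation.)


Step 1: Drop any zero differences (none here) and take |d_i|.
|d| = [4, 7, 1, 3, 8, 7, 6, 8, 3]
Step 2: Midrank |d_i| (ties get averaged ranks).
ranks: |4|->4, |7|->6.5, |1|->1, |3|->2.5, |8|->8.5, |7|->6.5, |6|->5, |8|->8.5, |3|->2.5
Step 3: Attach original signs; sum ranks with positive sign and with negative sign.
W+ = 8.5 + 2.5 = 11
W- = 4 + 6.5 + 1 + 2.5 + 8.5 + 6.5 + 5 = 34
(Check: W+ + W- = 45 should equal n(n+1)/2 = 45.)
Step 4: Test statistic W = min(W+, W-) = 11.
Step 5: Ties in |d|, so use the tie-corrected normal approximation.
        E[W] = n(n+1)/4 = 9*10/4 = 22.5.
        Tie groups: |d|=3 (t=2), |d|=7 (t=2), |d|=8 (t=2); sum(t^3 - t) = 18.
        Var[W] = n(n+1)(2n+1)/24 - sum(t^3-t)/48 = 1710/24 - 18/48 = 70.875.
        z = (W - E[W]) / sqrt(Var[W]) = (11 - 22.5) / 8.4187 = -1.3660.
        Two-sided p = 2*Phi(z) = 0.171938.
Step 6: alpha = 0.1. fail to reject H0.

W+ = 11, W- = 34, W = min = 11, p = 0.171938, fail to reject H0.


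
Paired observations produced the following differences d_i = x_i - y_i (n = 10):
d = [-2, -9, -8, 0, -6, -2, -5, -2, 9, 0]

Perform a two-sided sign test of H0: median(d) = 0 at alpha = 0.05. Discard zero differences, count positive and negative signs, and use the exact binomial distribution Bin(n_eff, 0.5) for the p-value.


Step 1: Discard zero differences. Original n = 10; n_eff = number of nonzero differences = 8.
Nonzero differences (with sign): -2, -9, -8, -6, -2, -5, -2, +9
Step 2: Count signs: positive = 1, negative = 7.
Step 3: Under H0: P(positive) = 0.5, so the number of positives S ~ Bin(8, 0.5).
Step 4: Two-sided exact p-value = sum of Bin(8,0.5) probabilities at or below the observed probability = 0.070312.
Step 5: alpha = 0.05. fail to reject H0.

n_eff = 8, pos = 1, neg = 7, p = 0.070312, fail to reject H0.


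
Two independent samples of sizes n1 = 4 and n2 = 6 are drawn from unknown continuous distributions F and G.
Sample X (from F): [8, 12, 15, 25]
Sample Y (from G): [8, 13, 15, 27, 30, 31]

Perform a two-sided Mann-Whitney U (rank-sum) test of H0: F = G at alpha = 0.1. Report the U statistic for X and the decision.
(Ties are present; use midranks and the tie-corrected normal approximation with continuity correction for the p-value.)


Step 1: Combine and sort all 10 observations; assign midranks.
sorted (value, group): (8,X), (8,Y), (12,X), (13,Y), (15,X), (15,Y), (25,X), (27,Y), (30,Y), (31,Y)
ranks: 8->1.5, 8->1.5, 12->3, 13->4, 15->5.5, 15->5.5, 25->7, 27->8, 30->9, 31->10
Step 2: Rank sum for X: R1 = 1.5 + 3 + 5.5 + 7 = 17.
Step 3: U_X = R1 - n1(n1+1)/2 = 17 - 4*5/2 = 17 - 10 = 7.
       U_Y = n1*n2 - U_X = 24 - 7 = 17.
Step 4: Ties are present, so use the tie-corrected normal approximation (with continuity correction) for the p-value.
Step 5: p-value = 0.334409; compare to alpha = 0.1. fail to reject H0.

U_X = 7, p = 0.334409, fail to reject H0 at alpha = 0.1.


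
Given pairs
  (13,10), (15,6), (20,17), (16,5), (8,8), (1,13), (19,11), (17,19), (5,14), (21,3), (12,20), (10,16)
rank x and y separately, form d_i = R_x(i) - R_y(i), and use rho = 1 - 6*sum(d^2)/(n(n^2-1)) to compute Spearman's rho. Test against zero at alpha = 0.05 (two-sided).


Step 1: Rank x and y separately (midranks; no ties here).
rank(x): 13->6, 15->7, 20->11, 16->8, 8->3, 1->1, 19->10, 17->9, 5->2, 21->12, 12->5, 10->4
rank(y): 10->5, 6->3, 17->10, 5->2, 8->4, 13->7, 11->6, 19->11, 14->8, 3->1, 20->12, 16->9
Step 2: d_i = R_x(i) - R_y(i); compute d_i^2.
  (6-5)^2=1, (7-3)^2=16, (11-10)^2=1, (8-2)^2=36, (3-4)^2=1, (1-7)^2=36, (10-6)^2=16, (9-11)^2=4, (2-8)^2=36, (12-1)^2=121, (5-12)^2=49, (4-9)^2=25
sum(d^2) = 342.
Step 3: rho = 1 - 6*342 / (12*(12^2 - 1)) = 1 - 2052/1716 = -0.195804.
Step 4: Under H0, t = rho * sqrt((n-2)/(1-rho^2)) = -0.6314 ~ t(10).
Step 5: Two-sided p-value from the t-distribution with 10 df = 0.541936.
Step 6: alpha = 0.05. fail to reject H0.

rho = -0.1958, p = 0.541936, fail to reject H0 at alpha = 0.05.


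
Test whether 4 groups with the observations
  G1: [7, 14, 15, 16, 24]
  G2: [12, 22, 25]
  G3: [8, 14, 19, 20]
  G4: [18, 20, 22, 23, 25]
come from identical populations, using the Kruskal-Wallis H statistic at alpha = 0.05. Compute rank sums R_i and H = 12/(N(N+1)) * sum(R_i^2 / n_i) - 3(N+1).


Step 1: Combine all N = 17 observations and assign midranks.
sorted (value, group, rank): (7,G1,1), (8,G3,2), (12,G2,3), (14,G1,4.5), (14,G3,4.5), (15,G1,6), (16,G1,7), (18,G4,8), (19,G3,9), (20,G3,10.5), (20,G4,10.5), (22,G2,12.5), (22,G4,12.5), (23,G4,14), (24,G1,15), (25,G2,16.5), (25,G4,16.5)
Step 2: Sum ranks within each group.
R_1 = 33.5 (n_1 = 5)
R_2 = 32 (n_2 = 3)
R_3 = 26 (n_3 = 4)
R_4 = 61.5 (n_4 = 5)
Step 3: H = 12/(N(N+1)) * sum(R_i^2/n_i) - 3(N+1)
     = 12/(17*18) * (33.5^2/5 + 32^2/3 + 26^2/4 + 61.5^2/5) - 3*18
     = 0.039216 * 1491.23 - 54
     = 4.479739.
Step 4: Ties present; correction factor C = 1 - 24/(17^3 - 17) = 0.995098. Corrected H = 4.479739 / 0.995098 = 4.501806.
Step 5: Under H0, H ~ chi^2(3); p-value = 0.212129.
Step 6: alpha = 0.05. fail to reject H0.

H = 4.5018, df = 3, p = 0.212129, fail to reject H0.


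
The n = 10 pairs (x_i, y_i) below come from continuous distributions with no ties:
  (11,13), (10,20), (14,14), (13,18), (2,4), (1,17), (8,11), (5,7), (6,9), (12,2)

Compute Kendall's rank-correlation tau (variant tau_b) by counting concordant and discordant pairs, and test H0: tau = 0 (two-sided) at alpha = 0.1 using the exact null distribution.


Step 1: Enumerate the 45 unordered pairs (i,j) with i<j and classify each by sign(x_j-x_i) * sign(y_j-y_i).
  (1,2):dx=-1,dy=+7->D; (1,3):dx=+3,dy=+1->C; (1,4):dx=+2,dy=+5->C; (1,5):dx=-9,dy=-9->C
  (1,6):dx=-10,dy=+4->D; (1,7):dx=-3,dy=-2->C; (1,8):dx=-6,dy=-6->C; (1,9):dx=-5,dy=-4->C
  (1,10):dx=+1,dy=-11->D; (2,3):dx=+4,dy=-6->D; (2,4):dx=+3,dy=-2->D; (2,5):dx=-8,dy=-16->C
  (2,6):dx=-9,dy=-3->C; (2,7):dx=-2,dy=-9->C; (2,8):dx=-5,dy=-13->C; (2,9):dx=-4,dy=-11->C
  (2,10):dx=+2,dy=-18->D; (3,4):dx=-1,dy=+4->D; (3,5):dx=-12,dy=-10->C; (3,6):dx=-13,dy=+3->D
  (3,7):dx=-6,dy=-3->C; (3,8):dx=-9,dy=-7->C; (3,9):dx=-8,dy=-5->C; (3,10):dx=-2,dy=-12->C
  (4,5):dx=-11,dy=-14->C; (4,6):dx=-12,dy=-1->C; (4,7):dx=-5,dy=-7->C; (4,8):dx=-8,dy=-11->C
  (4,9):dx=-7,dy=-9->C; (4,10):dx=-1,dy=-16->C; (5,6):dx=-1,dy=+13->D; (5,7):dx=+6,dy=+7->C
  (5,8):dx=+3,dy=+3->C; (5,9):dx=+4,dy=+5->C; (5,10):dx=+10,dy=-2->D; (6,7):dx=+7,dy=-6->D
  (6,8):dx=+4,dy=-10->D; (6,9):dx=+5,dy=-8->D; (6,10):dx=+11,dy=-15->D; (7,8):dx=-3,dy=-4->C
  (7,9):dx=-2,dy=-2->C; (7,10):dx=+4,dy=-9->D; (8,9):dx=+1,dy=+2->C; (8,10):dx=+7,dy=-5->D
  (9,10):dx=+6,dy=-7->D
Step 2: C = 28, D = 17, total pairs = 45.
Step 3: tau = (C - D)/(n(n-1)/2) = (28 - 17)/45 = 0.244444.
Step 4: Exact two-sided p-value (enumerate n! = 3628800 permutations of y under H0): p = 0.380720.
Step 5: alpha = 0.1. fail to reject H0.

tau_b = 0.2444 (C=28, D=17), p = 0.380720, fail to reject H0.


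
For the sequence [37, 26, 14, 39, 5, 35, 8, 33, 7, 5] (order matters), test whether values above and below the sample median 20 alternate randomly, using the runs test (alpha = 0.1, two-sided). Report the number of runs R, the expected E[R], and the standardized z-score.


Step 1: Compute median = 20; label A = above, B = below.
Labels in order: AABABABABB  (n_A = 5, n_B = 5)
Step 2: Count runs R = 8.
Step 3: Under H0 (random ordering), E[R] = 2*n_A*n_B/(n_A+n_B) + 1 = 2*5*5/10 + 1 = 6.0000.
        Var[R] = 2*n_A*n_B*(2*n_A*n_B - n_A - n_B) / ((n_A+n_B)^2 * (n_A+n_B-1)) = 2000/900 = 2.2222.
        SD[R] = 1.4907.
Step 4: Continuity-corrected z = (R - 0.5 - E[R]) / SD[R] = (8 - 0.5 - 6.0000) / 1.4907 = 1.0062.
Step 5: Two-sided p-value via normal approximation = 2*(1 - Phi(|z|)) = 0.314305.
Step 6: alpha = 0.1. fail to reject H0.

R = 8, z = 1.0062, p = 0.314305, fail to reject H0.


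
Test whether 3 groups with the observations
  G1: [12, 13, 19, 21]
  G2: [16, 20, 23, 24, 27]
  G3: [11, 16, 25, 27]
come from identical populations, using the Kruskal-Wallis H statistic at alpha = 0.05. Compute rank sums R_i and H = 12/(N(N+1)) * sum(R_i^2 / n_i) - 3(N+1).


Step 1: Combine all N = 13 observations and assign midranks.
sorted (value, group, rank): (11,G3,1), (12,G1,2), (13,G1,3), (16,G2,4.5), (16,G3,4.5), (19,G1,6), (20,G2,7), (21,G1,8), (23,G2,9), (24,G2,10), (25,G3,11), (27,G2,12.5), (27,G3,12.5)
Step 2: Sum ranks within each group.
R_1 = 19 (n_1 = 4)
R_2 = 43 (n_2 = 5)
R_3 = 29 (n_3 = 4)
Step 3: H = 12/(N(N+1)) * sum(R_i^2/n_i) - 3(N+1)
     = 12/(13*14) * (19^2/4 + 43^2/5 + 29^2/4) - 3*14
     = 0.065934 * 670.3 - 42
     = 2.195604.
Step 4: Ties present; correction factor C = 1 - 12/(13^3 - 13) = 0.994505. Corrected H = 2.195604 / 0.994505 = 2.207735.
Step 5: Under H0, H ~ chi^2(2); p-value = 0.331586.
Step 6: alpha = 0.05. fail to reject H0.

H = 2.2077, df = 2, p = 0.331586, fail to reject H0.


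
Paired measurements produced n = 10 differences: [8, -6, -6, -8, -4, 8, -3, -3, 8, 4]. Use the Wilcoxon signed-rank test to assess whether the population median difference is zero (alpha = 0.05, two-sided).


Step 1: Drop any zero differences (none here) and take |d_i|.
|d| = [8, 6, 6, 8, 4, 8, 3, 3, 8, 4]
Step 2: Midrank |d_i| (ties get averaged ranks).
ranks: |8|->8.5, |6|->5.5, |6|->5.5, |8|->8.5, |4|->3.5, |8|->8.5, |3|->1.5, |3|->1.5, |8|->8.5, |4|->3.5
Step 3: Attach original signs; sum ranks with positive sign and with negative sign.
W+ = 8.5 + 8.5 + 8.5 + 3.5 = 29
W- = 5.5 + 5.5 + 8.5 + 3.5 + 1.5 + 1.5 = 26
(Check: W+ + W- = 55 should equal n(n+1)/2 = 55.)
Step 4: Test statistic W = min(W+, W-) = 26.
Step 5: Ties in |d|, so use the tie-corrected normal approximation.
        E[W] = n(n+1)/4 = 10*11/4 = 27.5.
        Tie groups: |d|=3 (t=2), |d|=4 (t=2), |d|=6 (t=2), |d|=8 (t=4); sum(t^3 - t) = 78.
        Var[W] = n(n+1)(2n+1)/24 - sum(t^3-t)/48 = 2310/24 - 78/48 = 94.625.
        z = (W - E[W]) / sqrt(Var[W]) = (26 - 27.5) / 9.7275 = -0.1542.
        Two-sided p = 2*Phi(z) = 0.877451.
Step 6: alpha = 0.05. fail to reject H0.

W+ = 29, W- = 26, W = min = 26, p = 0.877451, fail to reject H0.


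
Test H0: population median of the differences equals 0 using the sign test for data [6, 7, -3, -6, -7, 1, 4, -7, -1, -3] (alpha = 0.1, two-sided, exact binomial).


Step 1: Discard zero differences. Original n = 10; n_eff = number of nonzero differences = 10.
Nonzero differences (with sign): +6, +7, -3, -6, -7, +1, +4, -7, -1, -3
Step 2: Count signs: positive = 4, negative = 6.
Step 3: Under H0: P(positive) = 0.5, so the number of positives S ~ Bin(10, 0.5).
Step 4: Two-sided exact p-value = sum of Bin(10,0.5) probabilities at or below the observed probability = 0.753906.
Step 5: alpha = 0.1. fail to reject H0.

n_eff = 10, pos = 4, neg = 6, p = 0.753906, fail to reject H0.


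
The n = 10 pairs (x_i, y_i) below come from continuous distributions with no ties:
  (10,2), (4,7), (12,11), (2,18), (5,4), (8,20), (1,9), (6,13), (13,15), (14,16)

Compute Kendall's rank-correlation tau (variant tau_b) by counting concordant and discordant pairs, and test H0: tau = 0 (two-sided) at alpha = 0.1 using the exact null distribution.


Step 1: Enumerate the 45 unordered pairs (i,j) with i<j and classify each by sign(x_j-x_i) * sign(y_j-y_i).
  (1,2):dx=-6,dy=+5->D; (1,3):dx=+2,dy=+9->C; (1,4):dx=-8,dy=+16->D; (1,5):dx=-5,dy=+2->D
  (1,6):dx=-2,dy=+18->D; (1,7):dx=-9,dy=+7->D; (1,8):dx=-4,dy=+11->D; (1,9):dx=+3,dy=+13->C
  (1,10):dx=+4,dy=+14->C; (2,3):dx=+8,dy=+4->C; (2,4):dx=-2,dy=+11->D; (2,5):dx=+1,dy=-3->D
  (2,6):dx=+4,dy=+13->C; (2,7):dx=-3,dy=+2->D; (2,8):dx=+2,dy=+6->C; (2,9):dx=+9,dy=+8->C
  (2,10):dx=+10,dy=+9->C; (3,4):dx=-10,dy=+7->D; (3,5):dx=-7,dy=-7->C; (3,6):dx=-4,dy=+9->D
  (3,7):dx=-11,dy=-2->C; (3,8):dx=-6,dy=+2->D; (3,9):dx=+1,dy=+4->C; (3,10):dx=+2,dy=+5->C
  (4,5):dx=+3,dy=-14->D; (4,6):dx=+6,dy=+2->C; (4,7):dx=-1,dy=-9->C; (4,8):dx=+4,dy=-5->D
  (4,9):dx=+11,dy=-3->D; (4,10):dx=+12,dy=-2->D; (5,6):dx=+3,dy=+16->C; (5,7):dx=-4,dy=+5->D
  (5,8):dx=+1,dy=+9->C; (5,9):dx=+8,dy=+11->C; (5,10):dx=+9,dy=+12->C; (6,7):dx=-7,dy=-11->C
  (6,8):dx=-2,dy=-7->C; (6,9):dx=+5,dy=-5->D; (6,10):dx=+6,dy=-4->D; (7,8):dx=+5,dy=+4->C
  (7,9):dx=+12,dy=+6->C; (7,10):dx=+13,dy=+7->C; (8,9):dx=+7,dy=+2->C; (8,10):dx=+8,dy=+3->C
  (9,10):dx=+1,dy=+1->C
Step 2: C = 26, D = 19, total pairs = 45.
Step 3: tau = (C - D)/(n(n-1)/2) = (26 - 19)/45 = 0.155556.
Step 4: Exact two-sided p-value (enumerate n! = 3628800 permutations of y under H0): p = 0.600654.
Step 5: alpha = 0.1. fail to reject H0.

tau_b = 0.1556 (C=26, D=19), p = 0.600654, fail to reject H0.


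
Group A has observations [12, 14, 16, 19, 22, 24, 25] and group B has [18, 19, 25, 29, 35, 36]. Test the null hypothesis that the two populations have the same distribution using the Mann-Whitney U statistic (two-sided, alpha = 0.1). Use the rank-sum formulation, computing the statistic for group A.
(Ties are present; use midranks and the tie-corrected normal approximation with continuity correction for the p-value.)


Step 1: Combine and sort all 13 observations; assign midranks.
sorted (value, group): (12,X), (14,X), (16,X), (18,Y), (19,X), (19,Y), (22,X), (24,X), (25,X), (25,Y), (29,Y), (35,Y), (36,Y)
ranks: 12->1, 14->2, 16->3, 18->4, 19->5.5, 19->5.5, 22->7, 24->8, 25->9.5, 25->9.5, 29->11, 35->12, 36->13
Step 2: Rank sum for X: R1 = 1 + 2 + 3 + 5.5 + 7 + 8 + 9.5 = 36.
Step 3: U_X = R1 - n1(n1+1)/2 = 36 - 7*8/2 = 36 - 28 = 8.
       U_Y = n1*n2 - U_X = 42 - 8 = 34.
Step 4: Ties are present, so use the tie-corrected normal approximation (with continuity correction) for the p-value.
Step 5: p-value = 0.073351; compare to alpha = 0.1. reject H0.

U_X = 8, p = 0.073351, reject H0 at alpha = 0.1.


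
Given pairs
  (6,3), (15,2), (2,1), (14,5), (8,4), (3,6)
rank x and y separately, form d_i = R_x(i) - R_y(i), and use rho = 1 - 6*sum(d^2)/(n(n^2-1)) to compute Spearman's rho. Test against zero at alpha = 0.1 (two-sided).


Step 1: Rank x and y separately (midranks; no ties here).
rank(x): 6->3, 15->6, 2->1, 14->5, 8->4, 3->2
rank(y): 3->3, 2->2, 1->1, 5->5, 4->4, 6->6
Step 2: d_i = R_x(i) - R_y(i); compute d_i^2.
  (3-3)^2=0, (6-2)^2=16, (1-1)^2=0, (5-5)^2=0, (4-4)^2=0, (2-6)^2=16
sum(d^2) = 32.
Step 3: rho = 1 - 6*32 / (6*(6^2 - 1)) = 1 - 192/210 = 0.085714.
Step 4: Under H0, t = rho * sqrt((n-2)/(1-rho^2)) = 0.1721 ~ t(4).
Step 5: Two-sided p-value from the t-distribution with 4 df = 0.871743.
Step 6: alpha = 0.1. fail to reject H0.

rho = 0.0857, p = 0.871743, fail to reject H0 at alpha = 0.1.


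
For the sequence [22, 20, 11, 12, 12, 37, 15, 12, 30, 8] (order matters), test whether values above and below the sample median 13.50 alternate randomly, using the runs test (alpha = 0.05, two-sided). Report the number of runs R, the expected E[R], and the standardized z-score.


Step 1: Compute median = 13.50; label A = above, B = below.
Labels in order: AABBBAABAB  (n_A = 5, n_B = 5)
Step 2: Count runs R = 6.
Step 3: Under H0 (random ordering), E[R] = 2*n_A*n_B/(n_A+n_B) + 1 = 2*5*5/10 + 1 = 6.0000.
        Var[R] = 2*n_A*n_B*(2*n_A*n_B - n_A - n_B) / ((n_A+n_B)^2 * (n_A+n_B-1)) = 2000/900 = 2.2222.
        SD[R] = 1.4907.
Step 4: R = E[R], so z = 0 with no continuity correction.
Step 5: Two-sided p-value via normal approximation = 2*(1 - Phi(|z|)) = 1.000000.
Step 6: alpha = 0.05. fail to reject H0.

R = 6, z = 0.0000, p = 1.000000, fail to reject H0.


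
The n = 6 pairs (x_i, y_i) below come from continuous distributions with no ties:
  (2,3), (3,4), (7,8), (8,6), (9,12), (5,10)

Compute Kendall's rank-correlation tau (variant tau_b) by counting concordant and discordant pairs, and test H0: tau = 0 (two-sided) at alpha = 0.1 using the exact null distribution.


Step 1: Enumerate the 15 unordered pairs (i,j) with i<j and classify each by sign(x_j-x_i) * sign(y_j-y_i).
  (1,2):dx=+1,dy=+1->C; (1,3):dx=+5,dy=+5->C; (1,4):dx=+6,dy=+3->C; (1,5):dx=+7,dy=+9->C
  (1,6):dx=+3,dy=+7->C; (2,3):dx=+4,dy=+4->C; (2,4):dx=+5,dy=+2->C; (2,5):dx=+6,dy=+8->C
  (2,6):dx=+2,dy=+6->C; (3,4):dx=+1,dy=-2->D; (3,5):dx=+2,dy=+4->C; (3,6):dx=-2,dy=+2->D
  (4,5):dx=+1,dy=+6->C; (4,6):dx=-3,dy=+4->D; (5,6):dx=-4,dy=-2->C
Step 2: C = 12, D = 3, total pairs = 15.
Step 3: tau = (C - D)/(n(n-1)/2) = (12 - 3)/15 = 0.600000.
Step 4: Exact two-sided p-value (enumerate n! = 720 permutations of y under H0): p = 0.136111.
Step 5: alpha = 0.1. fail to reject H0.

tau_b = 0.6000 (C=12, D=3), p = 0.136111, fail to reject H0.


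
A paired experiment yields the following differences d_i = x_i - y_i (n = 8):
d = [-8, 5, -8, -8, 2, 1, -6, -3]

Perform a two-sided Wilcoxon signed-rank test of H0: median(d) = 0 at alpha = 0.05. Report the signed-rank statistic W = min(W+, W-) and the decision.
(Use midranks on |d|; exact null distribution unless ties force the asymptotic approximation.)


Step 1: Drop any zero differences (none here) and take |d_i|.
|d| = [8, 5, 8, 8, 2, 1, 6, 3]
Step 2: Midrank |d_i| (ties get averaged ranks).
ranks: |8|->7, |5|->4, |8|->7, |8|->7, |2|->2, |1|->1, |6|->5, |3|->3
Step 3: Attach original signs; sum ranks with positive sign and with negative sign.
W+ = 4 + 2 + 1 = 7
W- = 7 + 7 + 7 + 5 + 3 = 29
(Check: W+ + W- = 36 should equal n(n+1)/2 = 36.)
Step 4: Test statistic W = min(W+, W-) = 7.
Step 5: Ties in |d|, so use the tie-corrected normal approximation.
        E[W] = n(n+1)/4 = 8*9/4 = 18.
        Tie groups: |d|=8 (t=3); sum(t^3 - t) = 24.
        Var[W] = n(n+1)(2n+1)/24 - sum(t^3-t)/48 = 1224/24 - 24/48 = 50.5.
        z = (W - E[W]) / sqrt(Var[W]) = (7 - 18) / 7.1063 = -1.5479.
        Two-sided p = 2*Phi(z) = 0.121643.
Step 6: alpha = 0.05. fail to reject H0.

W+ = 7, W- = 29, W = min = 7, p = 0.121643, fail to reject H0.


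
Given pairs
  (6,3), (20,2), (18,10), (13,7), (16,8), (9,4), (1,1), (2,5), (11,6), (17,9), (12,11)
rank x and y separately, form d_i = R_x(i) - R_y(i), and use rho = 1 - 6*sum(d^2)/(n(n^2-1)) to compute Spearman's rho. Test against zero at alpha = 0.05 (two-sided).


Step 1: Rank x and y separately (midranks; no ties here).
rank(x): 6->3, 20->11, 18->10, 13->7, 16->8, 9->4, 1->1, 2->2, 11->5, 17->9, 12->6
rank(y): 3->3, 2->2, 10->10, 7->7, 8->8, 4->4, 1->1, 5->5, 6->6, 9->9, 11->11
Step 2: d_i = R_x(i) - R_y(i); compute d_i^2.
  (3-3)^2=0, (11-2)^2=81, (10-10)^2=0, (7-7)^2=0, (8-8)^2=0, (4-4)^2=0, (1-1)^2=0, (2-5)^2=9, (5-6)^2=1, (9-9)^2=0, (6-11)^2=25
sum(d^2) = 116.
Step 3: rho = 1 - 6*116 / (11*(11^2 - 1)) = 1 - 696/1320 = 0.472727.
Step 4: Under H0, t = rho * sqrt((n-2)/(1-rho^2)) = 1.6094 ~ t(9).
Step 5: Two-sided p-value from the t-distribution with 9 df = 0.141999.
Step 6: alpha = 0.05. fail to reject H0.

rho = 0.4727, p = 0.141999, fail to reject H0 at alpha = 0.05.


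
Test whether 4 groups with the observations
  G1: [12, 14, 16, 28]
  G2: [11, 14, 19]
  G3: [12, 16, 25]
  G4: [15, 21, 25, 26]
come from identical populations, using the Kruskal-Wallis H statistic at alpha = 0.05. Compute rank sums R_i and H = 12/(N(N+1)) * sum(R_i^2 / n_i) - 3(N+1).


Step 1: Combine all N = 14 observations and assign midranks.
sorted (value, group, rank): (11,G2,1), (12,G1,2.5), (12,G3,2.5), (14,G1,4.5), (14,G2,4.5), (15,G4,6), (16,G1,7.5), (16,G3,7.5), (19,G2,9), (21,G4,10), (25,G3,11.5), (25,G4,11.5), (26,G4,13), (28,G1,14)
Step 2: Sum ranks within each group.
R_1 = 28.5 (n_1 = 4)
R_2 = 14.5 (n_2 = 3)
R_3 = 21.5 (n_3 = 3)
R_4 = 40.5 (n_4 = 4)
Step 3: H = 12/(N(N+1)) * sum(R_i^2/n_i) - 3(N+1)
     = 12/(14*15) * (28.5^2/4 + 14.5^2/3 + 21.5^2/3 + 40.5^2/4) - 3*15
     = 0.057143 * 837.292 - 45
     = 2.845238.
Step 4: Ties present; correction factor C = 1 - 24/(14^3 - 14) = 0.991209. Corrected H = 2.845238 / 0.991209 = 2.870473.
Step 5: Under H0, H ~ chi^2(3); p-value = 0.412030.
Step 6: alpha = 0.05. fail to reject H0.

H = 2.8705, df = 3, p = 0.412030, fail to reject H0.


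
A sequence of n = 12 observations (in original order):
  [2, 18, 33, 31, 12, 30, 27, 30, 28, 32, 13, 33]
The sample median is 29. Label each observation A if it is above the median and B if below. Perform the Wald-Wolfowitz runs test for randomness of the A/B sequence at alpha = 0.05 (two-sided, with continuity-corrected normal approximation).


Step 1: Compute median = 29; label A = above, B = below.
Labels in order: BBAABABABABA  (n_A = 6, n_B = 6)
Step 2: Count runs R = 10.
Step 3: Under H0 (random ordering), E[R] = 2*n_A*n_B/(n_A+n_B) + 1 = 2*6*6/12 + 1 = 7.0000.
        Var[R] = 2*n_A*n_B*(2*n_A*n_B - n_A - n_B) / ((n_A+n_B)^2 * (n_A+n_B-1)) = 4320/1584 = 2.7273.
        SD[R] = 1.6514.
Step 4: Continuity-corrected z = (R - 0.5 - E[R]) / SD[R] = (10 - 0.5 - 7.0000) / 1.6514 = 1.5138.
Step 5: Two-sided p-value via normal approximation = 2*(1 - Phi(|z|)) = 0.130070.
Step 6: alpha = 0.05. fail to reject H0.

R = 10, z = 1.5138, p = 0.130070, fail to reject H0.


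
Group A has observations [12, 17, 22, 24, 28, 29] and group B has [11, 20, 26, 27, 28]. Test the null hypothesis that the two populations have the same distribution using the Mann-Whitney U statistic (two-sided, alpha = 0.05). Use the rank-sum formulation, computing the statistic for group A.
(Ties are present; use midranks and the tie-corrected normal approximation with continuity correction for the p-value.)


Step 1: Combine and sort all 11 observations; assign midranks.
sorted (value, group): (11,Y), (12,X), (17,X), (20,Y), (22,X), (24,X), (26,Y), (27,Y), (28,X), (28,Y), (29,X)
ranks: 11->1, 12->2, 17->3, 20->4, 22->5, 24->6, 26->7, 27->8, 28->9.5, 28->9.5, 29->11
Step 2: Rank sum for X: R1 = 2 + 3 + 5 + 6 + 9.5 + 11 = 36.5.
Step 3: U_X = R1 - n1(n1+1)/2 = 36.5 - 6*7/2 = 36.5 - 21 = 15.5.
       U_Y = n1*n2 - U_X = 30 - 15.5 = 14.5.
Step 4: Ties are present, so use the tie-corrected normal approximation (with continuity correction) for the p-value.
Step 5: p-value = 1.000000; compare to alpha = 0.05. fail to reject H0.

U_X = 15.5, p = 1.000000, fail to reject H0 at alpha = 0.05.


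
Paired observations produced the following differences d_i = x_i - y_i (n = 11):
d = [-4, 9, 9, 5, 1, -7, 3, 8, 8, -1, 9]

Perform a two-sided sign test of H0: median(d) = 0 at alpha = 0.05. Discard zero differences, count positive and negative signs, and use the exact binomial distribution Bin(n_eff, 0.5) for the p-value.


Step 1: Discard zero differences. Original n = 11; n_eff = number of nonzero differences = 11.
Nonzero differences (with sign): -4, +9, +9, +5, +1, -7, +3, +8, +8, -1, +9
Step 2: Count signs: positive = 8, negative = 3.
Step 3: Under H0: P(positive) = 0.5, so the number of positives S ~ Bin(11, 0.5).
Step 4: Two-sided exact p-value = sum of Bin(11,0.5) probabilities at or below the observed probability = 0.226562.
Step 5: alpha = 0.05. fail to reject H0.

n_eff = 11, pos = 8, neg = 3, p = 0.226562, fail to reject H0.


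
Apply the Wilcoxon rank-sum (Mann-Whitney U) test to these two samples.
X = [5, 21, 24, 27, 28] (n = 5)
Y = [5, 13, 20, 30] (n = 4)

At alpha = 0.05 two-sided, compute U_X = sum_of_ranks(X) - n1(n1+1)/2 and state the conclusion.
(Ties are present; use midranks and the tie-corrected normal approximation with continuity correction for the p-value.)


Step 1: Combine and sort all 9 observations; assign midranks.
sorted (value, group): (5,X), (5,Y), (13,Y), (20,Y), (21,X), (24,X), (27,X), (28,X), (30,Y)
ranks: 5->1.5, 5->1.5, 13->3, 20->4, 21->5, 24->6, 27->7, 28->8, 30->9
Step 2: Rank sum for X: R1 = 1.5 + 5 + 6 + 7 + 8 = 27.5.
Step 3: U_X = R1 - n1(n1+1)/2 = 27.5 - 5*6/2 = 27.5 - 15 = 12.5.
       U_Y = n1*n2 - U_X = 20 - 12.5 = 7.5.
Step 4: Ties are present, so use the tie-corrected normal approximation (with continuity correction) for the p-value.
Step 5: p-value = 0.622753; compare to alpha = 0.05. fail to reject H0.

U_X = 12.5, p = 0.622753, fail to reject H0 at alpha = 0.05.


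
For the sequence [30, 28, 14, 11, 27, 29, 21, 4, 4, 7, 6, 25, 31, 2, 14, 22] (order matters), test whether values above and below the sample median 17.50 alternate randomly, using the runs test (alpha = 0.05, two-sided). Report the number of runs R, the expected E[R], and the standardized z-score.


Step 1: Compute median = 17.50; label A = above, B = below.
Labels in order: AABBAAABBBBAABBA  (n_A = 8, n_B = 8)
Step 2: Count runs R = 7.
Step 3: Under H0 (random ordering), E[R] = 2*n_A*n_B/(n_A+n_B) + 1 = 2*8*8/16 + 1 = 9.0000.
        Var[R] = 2*n_A*n_B*(2*n_A*n_B - n_A - n_B) / ((n_A+n_B)^2 * (n_A+n_B-1)) = 14336/3840 = 3.7333.
        SD[R] = 1.9322.
Step 4: Continuity-corrected z = (R + 0.5 - E[R]) / SD[R] = (7 + 0.5 - 9.0000) / 1.9322 = -0.7763.
Step 5: Two-sided p-value via normal approximation = 2*(1 - Phi(|z|)) = 0.437558.
Step 6: alpha = 0.05. fail to reject H0.

R = 7, z = -0.7763, p = 0.437558, fail to reject H0.


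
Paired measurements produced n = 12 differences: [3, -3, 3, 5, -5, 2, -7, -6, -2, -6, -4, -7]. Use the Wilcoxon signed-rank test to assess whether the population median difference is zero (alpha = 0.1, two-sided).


Step 1: Drop any zero differences (none here) and take |d_i|.
|d| = [3, 3, 3, 5, 5, 2, 7, 6, 2, 6, 4, 7]
Step 2: Midrank |d_i| (ties get averaged ranks).
ranks: |3|->4, |3|->4, |3|->4, |5|->7.5, |5|->7.5, |2|->1.5, |7|->11.5, |6|->9.5, |2|->1.5, |6|->9.5, |4|->6, |7|->11.5
Step 3: Attach original signs; sum ranks with positive sign and with negative sign.
W+ = 4 + 4 + 7.5 + 1.5 = 17
W- = 4 + 7.5 + 11.5 + 9.5 + 1.5 + 9.5 + 6 + 11.5 = 61
(Check: W+ + W- = 78 should equal n(n+1)/2 = 78.)
Step 4: Test statistic W = min(W+, W-) = 17.
Step 5: Ties in |d|, so use the tie-corrected normal approximation.
        E[W] = n(n+1)/4 = 12*13/4 = 39.
        Tie groups: |d|=2 (t=2), |d|=3 (t=3), |d|=5 (t=2), |d|=6 (t=2), |d|=7 (t=2); sum(t^3 - t) = 48.
        Var[W] = n(n+1)(2n+1)/24 - sum(t^3-t)/48 = 3900/24 - 48/48 = 161.5.
        z = (W - E[W]) / sqrt(Var[W]) = (17 - 39) / 12.7083 = -1.7312.
        Two-sided p = 2*Phi(z) = 0.083424.
Step 6: alpha = 0.1. reject H0.

W+ = 17, W- = 61, W = min = 17, p = 0.083424, reject H0.


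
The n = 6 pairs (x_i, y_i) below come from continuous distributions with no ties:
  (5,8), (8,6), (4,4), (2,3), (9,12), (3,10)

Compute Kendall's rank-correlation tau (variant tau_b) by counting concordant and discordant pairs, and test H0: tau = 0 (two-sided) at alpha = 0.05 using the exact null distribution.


Step 1: Enumerate the 15 unordered pairs (i,j) with i<j and classify each by sign(x_j-x_i) * sign(y_j-y_i).
  (1,2):dx=+3,dy=-2->D; (1,3):dx=-1,dy=-4->C; (1,4):dx=-3,dy=-5->C; (1,5):dx=+4,dy=+4->C
  (1,6):dx=-2,dy=+2->D; (2,3):dx=-4,dy=-2->C; (2,4):dx=-6,dy=-3->C; (2,5):dx=+1,dy=+6->C
  (2,6):dx=-5,dy=+4->D; (3,4):dx=-2,dy=-1->C; (3,5):dx=+5,dy=+8->C; (3,6):dx=-1,dy=+6->D
  (4,5):dx=+7,dy=+9->C; (4,6):dx=+1,dy=+7->C; (5,6):dx=-6,dy=-2->C
Step 2: C = 11, D = 4, total pairs = 15.
Step 3: tau = (C - D)/(n(n-1)/2) = (11 - 4)/15 = 0.466667.
Step 4: Exact two-sided p-value (enumerate n! = 720 permutations of y under H0): p = 0.272222.
Step 5: alpha = 0.05. fail to reject H0.

tau_b = 0.4667 (C=11, D=4), p = 0.272222, fail to reject H0.


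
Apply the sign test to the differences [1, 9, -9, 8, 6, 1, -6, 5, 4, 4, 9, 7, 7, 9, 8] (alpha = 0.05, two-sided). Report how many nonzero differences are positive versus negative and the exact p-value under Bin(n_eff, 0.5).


Step 1: Discard zero differences. Original n = 15; n_eff = number of nonzero differences = 15.
Nonzero differences (with sign): +1, +9, -9, +8, +6, +1, -6, +5, +4, +4, +9, +7, +7, +9, +8
Step 2: Count signs: positive = 13, negative = 2.
Step 3: Under H0: P(positive) = 0.5, so the number of positives S ~ Bin(15, 0.5).
Step 4: Two-sided exact p-value = sum of Bin(15,0.5) probabilities at or below the observed probability = 0.007385.
Step 5: alpha = 0.05. reject H0.

n_eff = 15, pos = 13, neg = 2, p = 0.007385, reject H0.


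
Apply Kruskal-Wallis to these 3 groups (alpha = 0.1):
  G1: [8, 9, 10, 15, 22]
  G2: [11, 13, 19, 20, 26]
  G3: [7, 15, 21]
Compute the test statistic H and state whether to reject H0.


Step 1: Combine all N = 13 observations and assign midranks.
sorted (value, group, rank): (7,G3,1), (8,G1,2), (9,G1,3), (10,G1,4), (11,G2,5), (13,G2,6), (15,G1,7.5), (15,G3,7.5), (19,G2,9), (20,G2,10), (21,G3,11), (22,G1,12), (26,G2,13)
Step 2: Sum ranks within each group.
R_1 = 28.5 (n_1 = 5)
R_2 = 43 (n_2 = 5)
R_3 = 19.5 (n_3 = 3)
Step 3: H = 12/(N(N+1)) * sum(R_i^2/n_i) - 3(N+1)
     = 12/(13*14) * (28.5^2/5 + 43^2/5 + 19.5^2/3) - 3*14
     = 0.065934 * 659 - 42
     = 1.450549.
Step 4: Ties present; correction factor C = 1 - 6/(13^3 - 13) = 0.997253. Corrected H = 1.450549 / 0.997253 = 1.454545.
Step 5: Under H0, H ~ chi^2(2); p-value = 0.483225.
Step 6: alpha = 0.1. fail to reject H0.

H = 1.4545, df = 2, p = 0.483225, fail to reject H0.


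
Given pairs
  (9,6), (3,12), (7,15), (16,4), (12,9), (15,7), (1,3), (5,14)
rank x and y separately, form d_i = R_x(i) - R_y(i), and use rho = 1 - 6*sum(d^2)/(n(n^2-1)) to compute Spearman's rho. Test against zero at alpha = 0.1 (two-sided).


Step 1: Rank x and y separately (midranks; no ties here).
rank(x): 9->5, 3->2, 7->4, 16->8, 12->6, 15->7, 1->1, 5->3
rank(y): 6->3, 12->6, 15->8, 4->2, 9->5, 7->4, 3->1, 14->7
Step 2: d_i = R_x(i) - R_y(i); compute d_i^2.
  (5-3)^2=4, (2-6)^2=16, (4-8)^2=16, (8-2)^2=36, (6-5)^2=1, (7-4)^2=9, (1-1)^2=0, (3-7)^2=16
sum(d^2) = 98.
Step 3: rho = 1 - 6*98 / (8*(8^2 - 1)) = 1 - 588/504 = -0.166667.
Step 4: Under H0, t = rho * sqrt((n-2)/(1-rho^2)) = -0.4140 ~ t(6).
Step 5: Two-sided p-value from the t-distribution with 6 df = 0.693239.
Step 6: alpha = 0.1. fail to reject H0.

rho = -0.1667, p = 0.693239, fail to reject H0 at alpha = 0.1.


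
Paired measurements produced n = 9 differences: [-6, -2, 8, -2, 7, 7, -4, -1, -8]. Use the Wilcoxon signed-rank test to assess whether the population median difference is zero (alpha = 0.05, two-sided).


Step 1: Drop any zero differences (none here) and take |d_i|.
|d| = [6, 2, 8, 2, 7, 7, 4, 1, 8]
Step 2: Midrank |d_i| (ties get averaged ranks).
ranks: |6|->5, |2|->2.5, |8|->8.5, |2|->2.5, |7|->6.5, |7|->6.5, |4|->4, |1|->1, |8|->8.5
Step 3: Attach original signs; sum ranks with positive sign and with negative sign.
W+ = 8.5 + 6.5 + 6.5 = 21.5
W- = 5 + 2.5 + 2.5 + 4 + 1 + 8.5 = 23.5
(Check: W+ + W- = 45 should equal n(n+1)/2 = 45.)
Step 4: Test statistic W = min(W+, W-) = 21.5.
Step 5: Ties in |d|, so use the tie-corrected normal approximation.
        E[W] = n(n+1)/4 = 9*10/4 = 22.5.
        Tie groups: |d|=2 (t=2), |d|=7 (t=2), |d|=8 (t=2); sum(t^3 - t) = 18.
        Var[W] = n(n+1)(2n+1)/24 - sum(t^3-t)/48 = 1710/24 - 18/48 = 70.875.
        z = (W - E[W]) / sqrt(Var[W]) = (21.5 - 22.5) / 8.4187 = -0.1188.
        Two-sided p = 2*Phi(z) = 0.905447.
Step 6: alpha = 0.05. fail to reject H0.

W+ = 21.5, W- = 23.5, W = min = 21.5, p = 0.905447, fail to reject H0.


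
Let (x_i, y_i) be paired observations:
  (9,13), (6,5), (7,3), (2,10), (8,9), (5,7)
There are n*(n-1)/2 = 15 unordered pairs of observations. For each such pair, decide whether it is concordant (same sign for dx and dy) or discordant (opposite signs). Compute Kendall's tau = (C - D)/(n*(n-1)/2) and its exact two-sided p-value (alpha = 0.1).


Step 1: Enumerate the 15 unordered pairs (i,j) with i<j and classify each by sign(x_j-x_i) * sign(y_j-y_i).
  (1,2):dx=-3,dy=-8->C; (1,3):dx=-2,dy=-10->C; (1,4):dx=-7,dy=-3->C; (1,5):dx=-1,dy=-4->C
  (1,6):dx=-4,dy=-6->C; (2,3):dx=+1,dy=-2->D; (2,4):dx=-4,dy=+5->D; (2,5):dx=+2,dy=+4->C
  (2,6):dx=-1,dy=+2->D; (3,4):dx=-5,dy=+7->D; (3,5):dx=+1,dy=+6->C; (3,6):dx=-2,dy=+4->D
  (4,5):dx=+6,dy=-1->D; (4,6):dx=+3,dy=-3->D; (5,6):dx=-3,dy=-2->C
Step 2: C = 8, D = 7, total pairs = 15.
Step 3: tau = (C - D)/(n(n-1)/2) = (8 - 7)/15 = 0.066667.
Step 4: Exact two-sided p-value (enumerate n! = 720 permutations of y under H0): p = 1.000000.
Step 5: alpha = 0.1. fail to reject H0.

tau_b = 0.0667 (C=8, D=7), p = 1.000000, fail to reject H0.


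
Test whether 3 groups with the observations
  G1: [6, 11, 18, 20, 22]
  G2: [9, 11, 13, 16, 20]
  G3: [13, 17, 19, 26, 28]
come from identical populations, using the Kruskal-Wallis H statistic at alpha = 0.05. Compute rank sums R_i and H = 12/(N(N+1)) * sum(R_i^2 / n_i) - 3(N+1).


Step 1: Combine all N = 15 observations and assign midranks.
sorted (value, group, rank): (6,G1,1), (9,G2,2), (11,G1,3.5), (11,G2,3.5), (13,G2,5.5), (13,G3,5.5), (16,G2,7), (17,G3,8), (18,G1,9), (19,G3,10), (20,G1,11.5), (20,G2,11.5), (22,G1,13), (26,G3,14), (28,G3,15)
Step 2: Sum ranks within each group.
R_1 = 38 (n_1 = 5)
R_2 = 29.5 (n_2 = 5)
R_3 = 52.5 (n_3 = 5)
Step 3: H = 12/(N(N+1)) * sum(R_i^2/n_i) - 3(N+1)
     = 12/(15*16) * (38^2/5 + 29.5^2/5 + 52.5^2/5) - 3*16
     = 0.050000 * 1014.1 - 48
     = 2.705000.
Step 4: Ties present; correction factor C = 1 - 18/(15^3 - 15) = 0.994643. Corrected H = 2.705000 / 0.994643 = 2.719569.
Step 5: Under H0, H ~ chi^2(2); p-value = 0.256716.
Step 6: alpha = 0.05. fail to reject H0.

H = 2.7196, df = 2, p = 0.256716, fail to reject H0.


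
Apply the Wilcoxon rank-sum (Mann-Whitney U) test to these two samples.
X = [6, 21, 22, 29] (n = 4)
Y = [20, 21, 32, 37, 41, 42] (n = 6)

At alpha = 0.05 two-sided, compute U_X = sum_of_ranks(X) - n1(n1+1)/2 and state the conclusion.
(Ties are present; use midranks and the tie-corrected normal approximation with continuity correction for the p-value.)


Step 1: Combine and sort all 10 observations; assign midranks.
sorted (value, group): (6,X), (20,Y), (21,X), (21,Y), (22,X), (29,X), (32,Y), (37,Y), (41,Y), (42,Y)
ranks: 6->1, 20->2, 21->3.5, 21->3.5, 22->5, 29->6, 32->7, 37->8, 41->9, 42->10
Step 2: Rank sum for X: R1 = 1 + 3.5 + 5 + 6 = 15.5.
Step 3: U_X = R1 - n1(n1+1)/2 = 15.5 - 4*5/2 = 15.5 - 10 = 5.5.
       U_Y = n1*n2 - U_X = 24 - 5.5 = 18.5.
Step 4: Ties are present, so use the tie-corrected normal approximation (with continuity correction) for the p-value.
Step 5: p-value = 0.199458; compare to alpha = 0.05. fail to reject H0.

U_X = 5.5, p = 0.199458, fail to reject H0 at alpha = 0.05.


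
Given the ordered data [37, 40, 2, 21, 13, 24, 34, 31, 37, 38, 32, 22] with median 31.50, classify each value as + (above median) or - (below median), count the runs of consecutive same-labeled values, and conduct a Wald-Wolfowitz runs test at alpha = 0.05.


Step 1: Compute median = 31.50; label A = above, B = below.
Labels in order: AABBBBABAAAB  (n_A = 6, n_B = 6)
Step 2: Count runs R = 6.
Step 3: Under H0 (random ordering), E[R] = 2*n_A*n_B/(n_A+n_B) + 1 = 2*6*6/12 + 1 = 7.0000.
        Var[R] = 2*n_A*n_B*(2*n_A*n_B - n_A - n_B) / ((n_A+n_B)^2 * (n_A+n_B-1)) = 4320/1584 = 2.7273.
        SD[R] = 1.6514.
Step 4: Continuity-corrected z = (R + 0.5 - E[R]) / SD[R] = (6 + 0.5 - 7.0000) / 1.6514 = -0.3028.
Step 5: Two-sided p-value via normal approximation = 2*(1 - Phi(|z|)) = 0.762069.
Step 6: alpha = 0.05. fail to reject H0.

R = 6, z = -0.3028, p = 0.762069, fail to reject H0.


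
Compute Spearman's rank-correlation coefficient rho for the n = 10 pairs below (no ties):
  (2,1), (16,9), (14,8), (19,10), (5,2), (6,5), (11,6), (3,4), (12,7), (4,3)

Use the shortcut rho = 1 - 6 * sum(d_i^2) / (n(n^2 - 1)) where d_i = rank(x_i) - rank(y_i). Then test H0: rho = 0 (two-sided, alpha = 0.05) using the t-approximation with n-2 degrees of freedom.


Step 1: Rank x and y separately (midranks; no ties here).
rank(x): 2->1, 16->9, 14->8, 19->10, 5->4, 6->5, 11->6, 3->2, 12->7, 4->3
rank(y): 1->1, 9->9, 8->8, 10->10, 2->2, 5->5, 6->6, 4->4, 7->7, 3->3
Step 2: d_i = R_x(i) - R_y(i); compute d_i^2.
  (1-1)^2=0, (9-9)^2=0, (8-8)^2=0, (10-10)^2=0, (4-2)^2=4, (5-5)^2=0, (6-6)^2=0, (2-4)^2=4, (7-7)^2=0, (3-3)^2=0
sum(d^2) = 8.
Step 3: rho = 1 - 6*8 / (10*(10^2 - 1)) = 1 - 48/990 = 0.951515.
Step 4: Under H0, t = rho * sqrt((n-2)/(1-rho^2)) = 8.7493 ~ t(8).
Step 5: Two-sided p-value from the t-distribution with 8 df = 0.000023.
Step 6: alpha = 0.05. reject H0.

rho = 0.9515, p = 0.000023, reject H0 at alpha = 0.05.


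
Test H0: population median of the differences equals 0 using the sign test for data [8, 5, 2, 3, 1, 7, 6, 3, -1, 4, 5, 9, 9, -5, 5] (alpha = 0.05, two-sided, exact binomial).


Step 1: Discard zero differences. Original n = 15; n_eff = number of nonzero differences = 15.
Nonzero differences (with sign): +8, +5, +2, +3, +1, +7, +6, +3, -1, +4, +5, +9, +9, -5, +5
Step 2: Count signs: positive = 13, negative = 2.
Step 3: Under H0: P(positive) = 0.5, so the number of positives S ~ Bin(15, 0.5).
Step 4: Two-sided exact p-value = sum of Bin(15,0.5) probabilities at or below the observed probability = 0.007385.
Step 5: alpha = 0.05. reject H0.

n_eff = 15, pos = 13, neg = 2, p = 0.007385, reject H0.
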